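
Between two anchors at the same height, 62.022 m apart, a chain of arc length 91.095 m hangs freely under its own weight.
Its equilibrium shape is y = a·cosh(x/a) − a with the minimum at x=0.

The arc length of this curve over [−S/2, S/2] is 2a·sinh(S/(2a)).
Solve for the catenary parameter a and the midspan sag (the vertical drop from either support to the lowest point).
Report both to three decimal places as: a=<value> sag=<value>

seed: a₀ = √(S³/(24(L−S))) = √(62.022³/(24·29.073)) = 18.491328
iter 1: u=1.677056  f(a)=+4.373e+00  f'(a)=-4.123e+00  a ← 18.491328 − (+4.373e+00/-4.123e+00) = 19.552131
iter 2: u=1.586068  f(a)=+4.046e-01  f'(a)=-3.392e+00  a ← 19.552131 − (+4.046e-01/-3.392e+00) = 19.671394
iter 3: u=1.576452  f(a)=+4.241e-03  f'(a)=-3.321e+00  a ← 19.671394 − (+4.241e-03/-3.321e+00) = 19.672671
iter 4: u=1.576349  f(a)=+4.770e-07  f'(a)=-3.321e+00  a ← 19.672671 − (+4.770e-07/-3.321e+00) = 19.672671
iter 5: u=1.576349  f(a)=+0.000e+00  f'(a)=-3.321e+00  a ← 19.672671 − (+0.000e+00/-3.321e+00) = 19.672671
converged: |Δa| < 1e-12 after 5 iterations
sag = a·(cosh(S/(2a)) − 1) = 19.672671·(cosh(1.576349) − 1) = 29.941730
T_max/T_min = cosh(S/(2a)) = 2.521996

a=19.673 sag=29.942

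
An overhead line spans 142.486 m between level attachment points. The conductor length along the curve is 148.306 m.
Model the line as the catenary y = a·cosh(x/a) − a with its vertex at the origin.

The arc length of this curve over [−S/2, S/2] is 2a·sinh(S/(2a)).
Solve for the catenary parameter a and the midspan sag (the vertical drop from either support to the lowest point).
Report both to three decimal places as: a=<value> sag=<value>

a=144.784 sag=17.885

seed: a₀ = √(S³/(24(L−S))) = √(142.486³/(24·5.820)) = 143.910068
iter 1: u=0.495052  f(a)=+7.173e-02  f'(a)=-8.288e-02  a ← 143.910068 − (+7.173e-02/-8.288e-02) = 144.775558
iter 2: u=0.492093  f(a)=+6.523e-04  f'(a)=-8.138e-02  a ← 144.775558 − (+6.523e-04/-8.138e-02) = 144.783573
iter 3: u=0.492065  f(a)=+5.503e-08  f'(a)=-8.137e-02  a ← 144.783573 − (+5.503e-08/-8.137e-02) = 144.783574
iter 4: u=0.492065  f(a)=+0.000e+00  f'(a)=-8.137e-02  a ← 144.783574 − (+0.000e+00/-8.137e-02) = 144.783574
converged: |Δa| < 1e-12 after 4 iterations
sag = a·(cosh(S/(2a)) − 1) = 144.783574·(cosh(0.492065) − 1) = 17.884649
T_max/T_min = cosh(S/(2a)) = 1.123527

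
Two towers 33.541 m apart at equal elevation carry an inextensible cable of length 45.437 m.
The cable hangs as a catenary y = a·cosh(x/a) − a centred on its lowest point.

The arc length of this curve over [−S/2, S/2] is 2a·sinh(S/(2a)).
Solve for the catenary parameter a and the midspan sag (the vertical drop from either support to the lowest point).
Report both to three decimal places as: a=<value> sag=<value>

a=12.064 sag=13.659

seed: a₀ = √(S³/(24(L−S))) = √(33.541³/(24·11.896)) = 11.496295
iter 1: u=1.458774  f(a)=+1.332e+00  f'(a)=-2.545e+00  a ← 11.496295 − (+1.332e+00/-2.545e+00) = 12.019650
iter 2: u=1.395257  f(a)=+9.634e-02  f'(a)=-2.189e+00  a ← 12.019650 − (+9.634e-02/-2.189e+00) = 12.063668
iter 3: u=1.390166  f(a)=+5.911e-04  f'(a)=-2.162e+00  a ← 12.063668 − (+5.911e-04/-2.162e+00) = 12.063941
iter 4: u=1.390134  f(a)=+2.255e-08  f'(a)=-2.162e+00  a ← 12.063941 − (+2.255e-08/-2.162e+00) = 12.063941
iter 5: u=1.390134  f(a)=+0.000e+00  f'(a)=-2.162e+00  a ← 12.063941 − (+0.000e+00/-2.162e+00) = 12.063941
converged: |Δa| < 1e-12 after 5 iterations
sag = a·(cosh(S/(2a)) − 1) = 12.063941·(cosh(1.390134) − 1) = 13.658985
T_max/T_min = cosh(S/(2a)) = 2.132216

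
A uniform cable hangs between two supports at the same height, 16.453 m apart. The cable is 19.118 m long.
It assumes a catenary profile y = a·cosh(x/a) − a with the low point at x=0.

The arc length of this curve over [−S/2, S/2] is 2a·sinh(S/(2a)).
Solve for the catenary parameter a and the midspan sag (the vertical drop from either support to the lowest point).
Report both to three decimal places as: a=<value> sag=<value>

a=8.540 sag=4.278

seed: a₀ = √(S³/(24(L−S))) = √(16.453³/(24·2.665)) = 8.344752
iter 1: u=0.985829  f(a)=+1.325e-01  f'(a)=-7.030e-01  a ← 8.344752 − (+1.325e-01/-7.030e-01) = 8.533285
iter 2: u=0.964048  f(a)=+4.625e-03  f'(a)=-6.547e-01  a ← 8.533285 − (+4.625e-03/-6.547e-01) = 8.540349
iter 3: u=0.963251  f(a)=+6.082e-06  f'(a)=-6.530e-01  a ← 8.540349 − (+6.082e-06/-6.530e-01) = 8.540358
iter 4: u=0.963250  f(a)=+1.055e-11  f'(a)=-6.530e-01  a ← 8.540358 − (+1.055e-11/-6.530e-01) = 8.540358
iter 5: u=0.963250  f(a)=-3.553e-15  f'(a)=-6.530e-01  a ← 8.540358 − (-3.553e-15/-6.530e-01) = 8.540358
converged: |Δa| < 1e-12 after 5 iterations
sag = a·(cosh(S/(2a)) − 1) = 8.540358·(cosh(0.963250) − 1) = 4.278074
T_max/T_min = cosh(S/(2a)) = 1.500924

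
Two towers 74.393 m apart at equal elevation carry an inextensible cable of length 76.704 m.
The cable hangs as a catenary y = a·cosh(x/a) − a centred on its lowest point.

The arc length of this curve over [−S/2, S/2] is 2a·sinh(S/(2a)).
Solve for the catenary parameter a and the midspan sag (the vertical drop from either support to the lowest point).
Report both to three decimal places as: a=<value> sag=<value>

seed: a₀ = √(S³/(24(L−S))) = √(74.393³/(24·2.311)) = 86.157386
iter 1: u=0.431727  f(a)=+2.163e-02  f'(a)=-5.465e-02  a ← 86.157386 − (+2.163e-02/-5.465e-02) = 86.553214
iter 2: u=0.429753  f(a)=+1.500e-04  f'(a)=-5.390e-02  a ← 86.553214 − (+1.500e-04/-5.390e-02) = 86.555997
iter 3: u=0.429739  f(a)=+7.322e-09  f'(a)=-5.389e-02  a ← 86.555997 − (+7.322e-09/-5.389e-02) = 86.555997
iter 4: u=0.429739  f(a)=+1.421e-14  f'(a)=-5.389e-02  a ← 86.555997 − (+1.421e-14/-5.389e-02) = 86.555997
converged: |Δa| < 1e-12 after 4 iterations
sag = a·(cosh(S/(2a)) − 1) = 86.555997·(cosh(0.429739) − 1) = 8.116156
T_max/T_min = cosh(S/(2a)) = 1.093768

a=86.556 sag=8.116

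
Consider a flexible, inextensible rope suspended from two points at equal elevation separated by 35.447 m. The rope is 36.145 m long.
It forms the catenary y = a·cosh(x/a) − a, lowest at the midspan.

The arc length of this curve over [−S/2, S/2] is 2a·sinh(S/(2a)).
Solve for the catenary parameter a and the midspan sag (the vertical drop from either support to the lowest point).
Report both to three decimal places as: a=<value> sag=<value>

a=51.714 sag=3.067

seed: a₀ = √(S³/(24(L−S))) = √(35.447³/(24·0.698)) = 51.562729
iter 1: u=0.343727  f(a)=+4.135e-03  f'(a)=-2.740e-02  a ← 51.562729 − (+4.135e-03/-2.740e-02) = 51.713669
iter 2: u=0.342724  f(a)=+1.823e-05  f'(a)=-2.715e-02  a ← 51.713669 − (+1.823e-05/-2.715e-02) = 51.714340
iter 3: u=0.342719  f(a)=+3.577e-10  f'(a)=-2.715e-02  a ← 51.714340 − (+3.577e-10/-2.715e-02) = 51.714340
iter 4: u=0.342719  f(a)=+0.000e+00  f'(a)=-2.715e-02  a ← 51.714340 − (+0.000e+00/-2.715e-02) = 51.714340
converged: |Δa| < 1e-12 after 4 iterations
sag = a·(cosh(S/(2a)) − 1) = 51.714340·(cosh(0.342719) − 1) = 3.066936
T_max/T_min = cosh(S/(2a)) = 1.059305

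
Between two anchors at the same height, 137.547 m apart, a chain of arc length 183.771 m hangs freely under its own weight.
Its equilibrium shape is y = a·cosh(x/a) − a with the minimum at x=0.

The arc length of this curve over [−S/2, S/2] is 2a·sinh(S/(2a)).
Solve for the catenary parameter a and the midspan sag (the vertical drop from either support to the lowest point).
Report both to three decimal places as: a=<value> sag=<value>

a=50.707 sag=54.241

seed: a₀ = √(S³/(24(L−S))) = √(137.547³/(24·46.224)) = 48.432546
iter 1: u=1.419985  f(a)=+4.890e+00  f'(a)=-2.322e+00  a ← 48.432546 − (+4.890e+00/-2.322e+00) = 50.538212
iter 2: u=1.360822  f(a)=+3.370e-01  f'(a)=-2.012e+00  a ← 50.538212 − (+3.370e-01/-2.012e+00) = 50.705674
iter 3: u=1.356328  f(a)=+1.862e-03  f'(a)=-1.990e+00  a ← 50.705674 − (+1.862e-03/-1.990e+00) = 50.706610
iter 4: u=1.356302  f(a)=+5.757e-08  f'(a)=-1.990e+00  a ← 50.706610 − (+5.757e-08/-1.990e+00) = 50.706610
iter 5: u=1.356302  f(a)=+2.842e-14  f'(a)=-1.990e+00  a ← 50.706610 − (+2.842e-14/-1.990e+00) = 50.706610
converged: |Δa| < 1e-12 after 5 iterations
sag = a·(cosh(S/(2a)) − 1) = 50.706610·(cosh(1.356302) − 1) = 54.241498
T_max/T_min = cosh(S/(2a)) = 2.069713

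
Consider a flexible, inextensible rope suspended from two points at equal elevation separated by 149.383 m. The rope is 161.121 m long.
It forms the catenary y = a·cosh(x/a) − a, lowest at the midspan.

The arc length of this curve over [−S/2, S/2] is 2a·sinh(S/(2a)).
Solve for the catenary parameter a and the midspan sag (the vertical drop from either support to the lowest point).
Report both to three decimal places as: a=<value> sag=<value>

seed: a₀ = √(S³/(24(L−S))) = √(149.383³/(24·11.738)) = 108.780009
iter 1: u=0.686629  f(a)=+2.798e-01  f'(a)=-2.262e-01  a ← 108.780009 − (+2.798e-01/-2.262e-01) = 110.017306
iter 2: u=0.678907  f(a)=+4.846e-03  f'(a)=-2.184e-01  a ← 110.017306 − (+4.846e-03/-2.184e-01) = 110.039495
iter 3: u=0.678770  f(a)=+1.510e-06  f'(a)=-2.183e-01  a ← 110.039495 − (+1.510e-06/-2.183e-01) = 110.039502
iter 4: u=0.678770  f(a)=+1.421e-13  f'(a)=-2.183e-01  a ← 110.039502 − (+1.421e-13/-2.183e-01) = 110.039502
converged: |Δa| < 1e-12 after 4 iterations
sag = a·(cosh(S/(2a)) − 1) = 110.039502·(cosh(0.678770) − 1) = 26.337498
T_max/T_min = cosh(S/(2a)) = 1.239346

a=110.040 sag=26.337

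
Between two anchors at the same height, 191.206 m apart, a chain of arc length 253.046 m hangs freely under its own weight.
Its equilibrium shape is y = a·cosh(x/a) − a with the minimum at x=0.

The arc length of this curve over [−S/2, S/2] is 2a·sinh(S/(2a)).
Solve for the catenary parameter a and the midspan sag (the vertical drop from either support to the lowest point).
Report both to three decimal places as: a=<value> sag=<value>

seed: a₀ = √(S³/(24(L−S))) = √(191.206³/(24·61.840)) = 68.629670
iter 1: u=1.393027  f(a)=+6.285e+00  f'(a)=-2.177e+00  a ← 68.629670 − (+6.285e+00/-2.177e+00) = 71.516676
iter 2: u=1.336793  f(a)=+4.183e-01  f'(a)=-1.896e+00  a ← 71.516676 − (+4.183e-01/-1.896e+00) = 71.737323
iter 3: u=1.332681  f(a)=+2.146e-03  f'(a)=-1.877e+00  a ← 71.737323 − (+2.146e-03/-1.877e+00) = 71.738467
iter 4: u=1.332660  f(a)=+5.709e-08  f'(a)=-1.876e+00  a ← 71.738467 − (+5.709e-08/-1.876e+00) = 71.738467
iter 5: u=1.332660  f(a)=-2.842e-14  f'(a)=-1.876e+00  a ← 71.738467 − (-2.842e-14/-1.876e+00) = 71.738467
converged: |Δa| < 1e-12 after 5 iterations
sag = a·(cosh(S/(2a)) − 1) = 71.738467·(cosh(1.332660) − 1) = 73.707321
T_max/T_min = cosh(S/(2a)) = 2.027445

a=71.738 sag=73.707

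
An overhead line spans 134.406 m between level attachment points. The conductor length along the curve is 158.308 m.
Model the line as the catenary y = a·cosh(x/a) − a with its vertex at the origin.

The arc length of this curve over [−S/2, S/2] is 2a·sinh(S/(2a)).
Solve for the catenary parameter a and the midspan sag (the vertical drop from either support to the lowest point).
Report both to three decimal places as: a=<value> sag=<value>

a=66.727 sag=36.800

seed: a₀ = √(S³/(24(L−S))) = √(134.406³/(24·23.902)) = 65.058679
iter 1: u=1.032960  f(a)=+1.308e+00  f'(a)=-8.162e-01  a ← 65.058679 − (+1.308e+00/-8.162e-01) = 66.661238
iter 2: u=1.008127  f(a)=+4.989e-02  f'(a)=-7.550e-01  a ← 66.661238 − (+4.989e-02/-7.550e-01) = 66.727315
iter 3: u=1.007129  f(a)=+7.895e-05  f'(a)=-7.527e-01  a ← 66.727315 − (+7.895e-05/-7.527e-01) = 66.727420
iter 4: u=1.007127  f(a)=+1.985e-10  f'(a)=-7.526e-01  a ← 66.727420 − (+1.985e-10/-7.526e-01) = 66.727420
iter 5: u=1.007127  f(a)=+0.000e+00  f'(a)=-7.526e-01  a ← 66.727420 − (+0.000e+00/-7.526e-01) = 66.727420
converged: |Δa| < 1e-12 after 5 iterations
sag = a·(cosh(S/(2a)) − 1) = 66.727420·(cosh(1.007127) − 1) = 36.799892
T_max/T_min = cosh(S/(2a)) = 1.551496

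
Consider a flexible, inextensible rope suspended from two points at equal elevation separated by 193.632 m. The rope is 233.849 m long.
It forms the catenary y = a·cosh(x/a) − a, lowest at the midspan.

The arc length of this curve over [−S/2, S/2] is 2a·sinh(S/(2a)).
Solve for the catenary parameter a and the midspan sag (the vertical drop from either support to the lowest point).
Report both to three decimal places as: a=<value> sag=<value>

a=89.309 sag=57.822

seed: a₀ = √(S³/(24(L−S))) = √(193.632³/(24·40.217)) = 86.727183
iter 1: u=1.116328  f(a)=+2.582e+00  f'(a)=-1.048e+00  a ← 86.727183 − (+2.582e+00/-1.048e+00) = 89.189845
iter 2: u=1.085505  f(a)=+1.140e-01  f'(a)=-9.575e-01  a ← 89.189845 − (+1.140e-01/-9.575e-01) = 89.308946
iter 3: u=1.084057  f(a)=+2.453e-04  f'(a)=-9.534e-01  a ← 89.308946 − (+2.453e-04/-9.534e-01) = 89.309203
iter 4: u=1.084054  f(a)=+1.141e-09  f'(a)=-9.534e-01  a ← 89.309203 − (+1.141e-09/-9.534e-01) = 89.309203
iter 5: u=1.084054  f(a)=-2.842e-14  f'(a)=-9.534e-01  a ← 89.309203 − (-2.842e-14/-9.534e-01) = 89.309203
converged: |Δa| < 1e-12 after 5 iterations
sag = a·(cosh(S/(2a)) − 1) = 89.309203·(cosh(1.084054) − 1) = 57.821597
T_max/T_min = cosh(S/(2a)) = 1.647432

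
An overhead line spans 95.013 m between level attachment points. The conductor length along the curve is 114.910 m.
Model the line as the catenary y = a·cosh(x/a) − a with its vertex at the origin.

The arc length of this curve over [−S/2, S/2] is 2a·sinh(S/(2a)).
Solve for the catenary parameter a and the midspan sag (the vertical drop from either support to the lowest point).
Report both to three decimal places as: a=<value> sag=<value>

seed: a₀ = √(S³/(24(L−S))) = √(95.013³/(24·19.897)) = 42.381383
iter 1: u=1.120928  f(a)=+1.288e+00  f'(a)=-1.062e+00  a ← 42.381383 − (+1.288e+00/-1.062e+00) = 43.593855
iter 2: u=1.089752  f(a)=+5.734e-02  f'(a)=-9.697e-01  a ← 43.593855 − (+5.734e-02/-9.697e-01) = 43.652992
iter 3: u=1.088276  f(a)=+1.254e-04  f'(a)=-9.654e-01  a ← 43.652992 − (+1.254e-04/-9.654e-01) = 43.653122
iter 4: u=1.088273  f(a)=+6.023e-10  f'(a)=-9.654e-01  a ← 43.653122 − (+6.023e-10/-9.654e-01) = 43.653122
iter 5: u=1.088273  f(a)=-4.263e-14  f'(a)=-9.654e-01  a ← 43.653122 − (-4.263e-14/-9.654e-01) = 43.653122
converged: |Δa| < 1e-12 after 5 iterations
sag = a·(cosh(S/(2a)) − 1) = 43.653122·(cosh(1.088273) − 1) = 28.504151
T_max/T_min = cosh(S/(2a)) = 1.652969

a=43.653 sag=28.504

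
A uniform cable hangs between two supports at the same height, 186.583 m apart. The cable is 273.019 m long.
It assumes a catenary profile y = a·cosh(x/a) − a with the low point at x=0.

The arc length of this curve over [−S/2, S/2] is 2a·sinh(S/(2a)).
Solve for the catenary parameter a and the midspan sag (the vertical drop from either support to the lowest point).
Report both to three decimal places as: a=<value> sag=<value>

seed: a₀ = √(S³/(24(L−S))) = √(186.583³/(24·86.436)) = 55.957094
iter 1: u=1.667197  f(a)=+1.284e+01  f'(a)=-4.038e+00  a ← 55.957094 − (+1.284e+01/-4.038e+00) = 59.136791
iter 2: u=1.577554  f(a)=+1.176e+00  f'(a)=-3.329e+00  a ← 59.136791 − (+1.176e+00/-3.329e+00) = 59.489910
iter 3: u=1.568190  f(a)=+1.205e-02  f'(a)=-3.261e+00  a ← 59.489910 − (+1.205e-02/-3.261e+00) = 59.493605
iter 4: u=1.568093  f(a)=+1.295e-06  f'(a)=-3.261e+00  a ← 59.493605 − (+1.295e-06/-3.261e+00) = 59.493606
iter 5: u=1.568093  f(a)=+0.000e+00  f'(a)=-3.261e+00  a ← 59.493606 − (+0.000e+00/-3.261e+00) = 59.493606
converged: |Δa| < 1e-12 after 5 iterations
sag = a·(cosh(S/(2a)) − 1) = 59.493606·(cosh(1.568093) − 1) = 89.416880
T_max/T_min = cosh(S/(2a)) = 2.502966

a=59.494 sag=89.417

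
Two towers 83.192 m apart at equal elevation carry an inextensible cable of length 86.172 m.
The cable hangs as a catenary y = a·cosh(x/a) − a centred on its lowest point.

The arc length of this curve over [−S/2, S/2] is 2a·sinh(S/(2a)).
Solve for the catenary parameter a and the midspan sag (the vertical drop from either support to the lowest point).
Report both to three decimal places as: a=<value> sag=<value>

seed: a₀ = √(S³/(24(L−S))) = √(83.192³/(24·2.980)) = 89.723993
iter 1: u=0.463600  f(a)=+3.219e-02  f'(a)=-6.786e-02  a ← 89.723993 − (+3.219e-02/-6.786e-02) = 90.198293
iter 2: u=0.461162  f(a)=+2.570e-04  f'(a)=-6.678e-02  a ← 90.198293 − (+2.570e-04/-6.678e-02) = 90.202141
iter 3: u=0.461142  f(a)=+1.668e-08  f'(a)=-6.678e-02  a ← 90.202141 − (+1.668e-08/-6.678e-02) = 90.202141
iter 4: u=0.461142  f(a)=+0.000e+00  f'(a)=-6.678e-02  a ← 90.202141 − (+0.000e+00/-6.678e-02) = 90.202141
converged: |Δa| < 1e-12 after 4 iterations
sag = a·(cosh(S/(2a)) − 1) = 90.202141·(cosh(0.461142) − 1) = 9.762001
T_max/T_min = cosh(S/(2a)) = 1.108224

a=90.202 sag=9.762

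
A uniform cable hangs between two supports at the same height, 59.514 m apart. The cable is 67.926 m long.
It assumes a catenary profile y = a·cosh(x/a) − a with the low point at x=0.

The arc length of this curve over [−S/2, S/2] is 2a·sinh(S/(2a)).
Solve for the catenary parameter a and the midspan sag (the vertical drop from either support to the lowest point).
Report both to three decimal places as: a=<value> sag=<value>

a=32.977 sag=14.362

seed: a₀ = √(S³/(24(L−S))) = √(59.514³/(24·8.412)) = 32.312716
iter 1: u=0.920907  f(a)=+3.640e-01  f'(a)=-5.662e-01  a ← 32.312716 − (+3.640e-01/-5.662e-01) = 32.955600
iter 2: u=0.902942  f(a)=+1.115e-02  f'(a)=-5.320e-01  a ← 32.955600 − (+1.115e-02/-5.320e-01) = 32.976553
iter 3: u=0.902368  f(a)=+1.118e-05  f'(a)=-5.309e-01  a ← 32.976553 − (+1.118e-05/-5.309e-01) = 32.976574
iter 4: u=0.902368  f(a)=+1.127e-11  f'(a)=-5.309e-01  a ← 32.976574 − (+1.127e-11/-5.309e-01) = 32.976574
converged: |Δa| < 1e-12 after 4 iterations
sag = a·(cosh(S/(2a)) − 1) = 32.976574·(cosh(0.902368) − 1) = 14.361992
T_max/T_min = cosh(S/(2a)) = 1.435521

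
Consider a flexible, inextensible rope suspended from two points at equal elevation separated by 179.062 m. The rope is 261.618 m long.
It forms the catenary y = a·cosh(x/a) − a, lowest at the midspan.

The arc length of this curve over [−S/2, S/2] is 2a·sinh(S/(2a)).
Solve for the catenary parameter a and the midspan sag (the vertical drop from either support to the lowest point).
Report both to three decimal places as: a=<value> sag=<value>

seed: a₀ = √(S³/(24(L−S))) = √(179.062³/(24·82.556)) = 53.830102
iter 1: u=1.663214  f(a)=+1.220e+01  f'(a)=-4.004e+00  a ← 53.830102 − (+1.220e+01/-4.004e+00) = 56.877120
iter 2: u=1.574113  f(a)=+1.113e+00  f'(a)=-3.304e+00  a ← 56.877120 − (+1.113e+00/-3.304e+00) = 57.213823
iter 3: u=1.564849  f(a)=+1.130e-02  f'(a)=-3.237e+00  a ← 57.213823 − (+1.130e-02/-3.237e+00) = 57.217314
iter 4: u=1.564754  f(a)=+1.192e-06  f'(a)=-3.237e+00  a ← 57.217314 − (+1.192e-06/-3.237e+00) = 57.217314
iter 5: u=1.564754  f(a)=+0.000e+00  f'(a)=-3.237e+00  a ← 57.217314 − (+0.000e+00/-3.237e+00) = 57.217314
converged: |Δa| < 1e-12 after 5 iterations
sag = a·(cosh(S/(2a)) − 1) = 57.217314·(cosh(1.564754) − 1) = 85.558088
T_max/T_min = cosh(S/(2a)) = 2.495318

a=57.217 sag=85.558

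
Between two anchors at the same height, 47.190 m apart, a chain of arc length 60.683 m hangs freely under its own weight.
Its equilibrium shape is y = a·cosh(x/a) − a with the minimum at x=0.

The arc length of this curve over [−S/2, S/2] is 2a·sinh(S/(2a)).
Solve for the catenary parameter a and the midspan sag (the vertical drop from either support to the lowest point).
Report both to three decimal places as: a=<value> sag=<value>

a=18.741 sag=16.922

seed: a₀ = √(S³/(24(L−S))) = √(47.190³/(24·13.493)) = 18.014204
iter 1: u=1.309800  f(a)=+1.206e+00  f'(a)=-1.771e+00  a ← 18.014204 − (+1.206e+00/-1.771e+00) = 18.694968
iter 2: u=1.262104  f(a)=+7.172e-02  f'(a)=-1.566e+00  a ← 18.694968 − (+7.172e-02/-1.566e+00) = 18.740760
iter 3: u=1.259020  f(a)=+2.893e-04  f'(a)=-1.554e+00  a ← 18.740760 − (+2.893e-04/-1.554e+00) = 18.740946
iter 4: u=1.259008  f(a)=+4.747e-09  f'(a)=-1.554e+00  a ← 18.740946 − (+4.747e-09/-1.554e+00) = 18.740946
iter 5: u=1.259008  f(a)=+0.000e+00  f'(a)=-1.554e+00  a ← 18.740946 − (+0.000e+00/-1.554e+00) = 18.740946
converged: |Δa| < 1e-12 after 5 iterations
sag = a·(cosh(S/(2a)) − 1) = 18.740946·(cosh(1.259008) − 1) = 16.921775
T_max/T_min = cosh(S/(2a)) = 1.902931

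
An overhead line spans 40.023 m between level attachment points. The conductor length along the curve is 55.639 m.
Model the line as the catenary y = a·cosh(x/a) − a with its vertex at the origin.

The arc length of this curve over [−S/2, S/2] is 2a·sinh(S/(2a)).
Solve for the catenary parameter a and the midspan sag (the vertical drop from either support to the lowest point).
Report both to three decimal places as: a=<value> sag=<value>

a=13.785 sag=17.263

seed: a₀ = √(S³/(24(L−S))) = √(40.023³/(24·15.616)) = 13.078982
iter 1: u=1.530050  f(a)=+1.933e+00  f'(a)=-2.996e+00  a ← 13.078982 − (+1.933e+00/-2.996e+00) = 13.724272
iter 2: u=1.458110  f(a)=+1.523e-01  f'(a)=-2.541e+00  a ← 13.724272 − (+1.523e-01/-2.541e+00) = 13.784205
iter 3: u=1.451770  f(a)=+1.123e-03  f'(a)=-2.503e+00  a ← 13.784205 − (+1.123e-03/-2.503e+00) = 13.784653
iter 4: u=1.451723  f(a)=+6.214e-08  f'(a)=-2.503e+00  a ← 13.784653 − (+6.214e-08/-2.503e+00) = 13.784653
iter 5: u=1.451723  f(a)=+7.105e-15  f'(a)=-2.503e+00  a ← 13.784653 − (+7.105e-15/-2.503e+00) = 13.784653
converged: |Δa| < 1e-12 after 5 iterations
sag = a·(cosh(S/(2a)) − 1) = 13.784653·(cosh(1.451723) − 1) = 17.262750
T_max/T_min = cosh(S/(2a)) = 2.252317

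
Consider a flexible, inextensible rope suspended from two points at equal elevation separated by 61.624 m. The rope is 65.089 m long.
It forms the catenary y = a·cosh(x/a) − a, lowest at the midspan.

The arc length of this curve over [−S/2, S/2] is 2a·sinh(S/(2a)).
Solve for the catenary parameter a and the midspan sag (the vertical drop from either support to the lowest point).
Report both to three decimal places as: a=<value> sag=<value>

a=53.490 sag=9.123

seed: a₀ = √(S³/(24(L−S))) = √(61.624³/(24·3.465)) = 53.047826
iter 1: u=0.580834  f(a)=+5.892e-02  f'(a)=-1.351e-01  a ← 53.047826 − (+5.892e-02/-1.351e-01) = 53.483961
iter 2: u=0.576098  f(a)=+7.345e-04  f'(a)=-1.317e-01  a ← 53.483961 − (+7.345e-04/-1.317e-01) = 53.489536
iter 3: u=0.576038  f(a)=+1.174e-07  f'(a)=-1.317e-01  a ← 53.489536 − (+1.174e-07/-1.317e-01) = 53.489537
iter 4: u=0.576038  f(a)=+1.421e-14  f'(a)=-1.317e-01  a ← 53.489537 − (+1.421e-14/-1.317e-01) = 53.489537
converged: |Δa| < 1e-12 after 4 iterations
sag = a·(cosh(S/(2a)) − 1) = 53.489537·(cosh(0.576038) − 1) = 9.122563
T_max/T_min = cosh(S/(2a)) = 1.170549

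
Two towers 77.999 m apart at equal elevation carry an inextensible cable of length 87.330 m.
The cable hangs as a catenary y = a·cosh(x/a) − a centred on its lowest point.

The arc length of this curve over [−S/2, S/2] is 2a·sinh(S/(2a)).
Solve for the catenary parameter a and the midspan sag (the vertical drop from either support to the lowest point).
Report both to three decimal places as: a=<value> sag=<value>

a=46.837 sag=17.197

seed: a₀ = √(S³/(24(L−S))) = √(77.999³/(24·9.331)) = 46.032423
iter 1: u=0.847218  f(a)=+3.407e-01  f'(a)=-4.353e-01  a ← 46.032423 − (+3.407e-01/-4.353e-01) = 46.815072
iter 2: u=0.833054  f(a)=+8.882e-03  f'(a)=-4.128e-01  a ← 46.815072 − (+8.882e-03/-4.128e-01) = 46.836588
iter 3: u=0.832672  f(a)=+6.397e-06  f'(a)=-4.122e-01  a ← 46.836588 − (+6.397e-06/-4.122e-01) = 46.836603
iter 4: u=0.832671  f(a)=+3.311e-12  f'(a)=-4.122e-01  a ← 46.836603 − (+3.311e-12/-4.122e-01) = 46.836603
converged: |Δa| < 1e-12 after 4 iterations
sag = a·(cosh(S/(2a)) − 1) = 46.836603·(cosh(0.832671) − 1) = 17.196979
T_max/T_min = cosh(S/(2a)) = 1.367170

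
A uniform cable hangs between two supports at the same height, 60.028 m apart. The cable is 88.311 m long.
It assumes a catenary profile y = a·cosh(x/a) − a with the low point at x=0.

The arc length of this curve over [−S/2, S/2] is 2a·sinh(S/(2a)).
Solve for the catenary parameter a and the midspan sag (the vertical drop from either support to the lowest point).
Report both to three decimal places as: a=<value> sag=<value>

seed: a₀ = √(S³/(24(L−S))) = √(60.028³/(24·28.283)) = 17.850996
iter 1: u=1.681363  f(a)=+4.278e+00  f'(a)=-4.160e+00  a ← 17.850996 − (+4.278e+00/-4.160e+00) = 18.879307
iter 2: u=1.589783  f(a)=+3.975e-01  f'(a)=-3.420e+00  a ← 18.879307 − (+3.975e-01/-3.420e+00) = 18.995537
iter 3: u=1.580055  f(a)=+4.208e-03  f'(a)=-3.348e+00  a ← 18.995537 − (+4.208e-03/-3.348e+00) = 18.996794
iter 4: u=1.579951  f(a)=+4.827e-07  f'(a)=-3.347e+00  a ← 18.996794 − (+4.827e-07/-3.347e+00) = 18.996794
iter 5: u=1.579951  f(a)=-1.421e-14  f'(a)=-3.347e+00  a ← 18.996794 − (-1.421e-14/-3.347e+00) = 18.996794
converged: |Δa| < 1e-12 after 5 iterations
sag = a·(cosh(S/(2a)) − 1) = 18.996794·(cosh(1.579951) − 1) = 29.071765
T_max/T_min = cosh(S/(2a)) = 2.530351

a=18.997 sag=29.072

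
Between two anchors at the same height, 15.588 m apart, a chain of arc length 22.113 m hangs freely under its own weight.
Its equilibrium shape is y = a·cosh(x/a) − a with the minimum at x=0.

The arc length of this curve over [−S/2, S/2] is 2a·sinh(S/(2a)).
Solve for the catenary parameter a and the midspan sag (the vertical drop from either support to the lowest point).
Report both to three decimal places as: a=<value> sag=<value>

a=5.201 sag=7.018

seed: a₀ = √(S³/(24(L−S))) = √(15.588³/(24·6.525)) = 4.918014
iter 1: u=1.584786  f(a)=+8.701e-01  f'(a)=-3.383e+00  a ← 4.918014 − (+8.701e-01/-3.383e+00) = 5.175254
iter 2: u=1.506013  f(a)=+7.293e-02  f'(a)=-2.837e+00  a ← 5.175254 − (+7.293e-02/-2.837e+00) = 5.200959
iter 3: u=1.498570  f(a)=+6.159e-04  f'(a)=-2.790e+00  a ← 5.200959 − (+6.159e-04/-2.790e+00) = 5.201180
iter 4: u=1.498506  f(a)=+4.475e-08  f'(a)=-2.789e+00  a ← 5.201180 − (+4.475e-08/-2.789e+00) = 5.201180
iter 5: u=1.498506  f(a)=+0.000e+00  f'(a)=-2.789e+00  a ← 5.201180 − (+0.000e+00/-2.789e+00) = 5.201180
converged: |Δa| < 1e-12 after 5 iterations
sag = a·(cosh(S/(2a)) − 1) = 5.201180·(cosh(1.498506) − 1) = 7.017595
T_max/T_min = cosh(S/(2a)) = 2.349231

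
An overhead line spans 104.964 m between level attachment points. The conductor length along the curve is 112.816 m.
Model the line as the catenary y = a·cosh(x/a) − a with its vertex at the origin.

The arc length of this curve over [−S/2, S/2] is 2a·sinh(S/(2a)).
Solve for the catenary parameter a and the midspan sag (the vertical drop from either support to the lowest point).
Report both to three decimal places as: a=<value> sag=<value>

a=79.201 sag=18.034

seed: a₀ = √(S³/(24(L−S))) = √(104.964³/(24·7.852)) = 78.336613
iter 1: u=0.669955  f(a)=+1.781e-01  f'(a)=-2.096e-01  a ← 78.336613 − (+1.781e-01/-2.096e-01) = 79.186325
iter 2: u=0.662766  f(a)=+2.939e-03  f'(a)=-2.027e-01  a ← 79.186325 − (+2.939e-03/-2.027e-01) = 79.200824
iter 3: u=0.662645  f(a)=+8.304e-07  f'(a)=-2.026e-01  a ← 79.200824 − (+8.304e-07/-2.026e-01) = 79.200828
iter 4: u=0.662645  f(a)=+4.263e-14  f'(a)=-2.026e-01  a ← 79.200828 − (+4.263e-14/-2.026e-01) = 79.200828
converged: |Δa| < 1e-12 after 4 iterations
sag = a·(cosh(S/(2a)) − 1) = 79.200828·(cosh(0.662645) − 1) = 18.034112
T_max/T_min = cosh(S/(2a)) = 1.227701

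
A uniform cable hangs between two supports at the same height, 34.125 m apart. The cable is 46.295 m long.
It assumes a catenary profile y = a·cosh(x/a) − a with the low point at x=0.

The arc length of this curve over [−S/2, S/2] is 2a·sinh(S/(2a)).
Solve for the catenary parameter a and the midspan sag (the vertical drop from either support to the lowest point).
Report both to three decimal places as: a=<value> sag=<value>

a=12.243 sag=13.943

seed: a₀ = √(S³/(24(L−S))) = √(34.125³/(24·12.170)) = 11.664284
iter 1: u=1.462799  f(a)=+1.370e+00  f'(a)=-2.569e+00  a ← 11.664284 − (+1.370e+00/-2.569e+00) = 12.197778
iter 2: u=1.398820  f(a)=+9.963e-02  f'(a)=-2.208e+00  a ← 12.197778 − (+9.963e-02/-2.208e+00) = 12.242906
iter 3: u=1.393664  f(a)=+6.178e-04  f'(a)=-2.180e+00  a ← 12.242906 − (+6.178e-04/-2.180e+00) = 12.243190
iter 4: u=1.393632  f(a)=+2.408e-08  f'(a)=-2.180e+00  a ← 12.243190 − (+2.408e-08/-2.180e+00) = 12.243190
iter 5: u=1.393632  f(a)=+7.105e-15  f'(a)=-2.180e+00  a ← 12.243190 − (+7.105e-15/-2.180e+00) = 12.243190
converged: |Δa| < 1e-12 after 5 iterations
sag = a·(cosh(S/(2a)) − 1) = 12.243190·(cosh(1.393632) − 1) = 13.942731
T_max/T_min = cosh(S/(2a)) = 2.138815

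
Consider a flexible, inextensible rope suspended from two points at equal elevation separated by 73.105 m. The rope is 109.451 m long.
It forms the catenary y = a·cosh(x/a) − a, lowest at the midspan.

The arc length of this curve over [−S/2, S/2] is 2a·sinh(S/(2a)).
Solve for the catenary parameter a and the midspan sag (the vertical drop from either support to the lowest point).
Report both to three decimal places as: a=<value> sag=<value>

seed: a₀ = √(S³/(24(L−S))) = √(73.105³/(24·36.346)) = 21.163461
iter 1: u=1.727151  f(a)=+5.823e+00  f'(a)=-4.575e+00  a ← 21.163461 − (+5.823e+00/-4.575e+00) = 22.436199
iter 2: u=1.629175  f(a)=+5.666e-01  f'(a)=-3.724e+00  a ← 22.436199 − (+5.666e-01/-3.724e+00) = 22.588342
iter 3: u=1.618202  f(a)=+6.642e-03  f'(a)=-3.637e+00  a ← 22.588342 − (+6.642e-03/-3.637e+00) = 22.590168
iter 4: u=1.618071  f(a)=+9.366e-07  f'(a)=-3.636e+00  a ← 22.590168 − (+9.366e-07/-3.636e+00) = 22.590168
iter 5: u=1.618071  f(a)=+2.842e-14  f'(a)=-3.636e+00  a ← 22.590168 − (+2.842e-14/-3.636e+00) = 22.590168
converged: |Δa| < 1e-12 after 5 iterations
sag = a·(cosh(S/(2a)) − 1) = 22.590168·(cosh(1.618071) − 1) = 36.614528
T_max/T_min = cosh(S/(2a)) = 2.620817

a=22.590 sag=36.615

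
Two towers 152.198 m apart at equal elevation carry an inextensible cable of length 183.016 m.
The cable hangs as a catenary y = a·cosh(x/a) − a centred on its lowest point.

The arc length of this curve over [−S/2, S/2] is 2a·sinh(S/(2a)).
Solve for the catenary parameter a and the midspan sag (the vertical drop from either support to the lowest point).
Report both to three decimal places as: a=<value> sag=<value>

a=71.047 sag=44.804

seed: a₀ = √(S³/(24(L−S))) = √(152.198³/(24·30.818)) = 69.040761
iter 1: u=1.102233  f(a)=+1.927e+00  f'(a)=-1.006e+00  a ← 69.040761 − (+1.927e+00/-1.006e+00) = 70.956366
iter 2: u=1.072476  f(a)=+8.312e-02  f'(a)=-9.209e-01  a ← 70.956366 − (+8.312e-02/-9.209e-01) = 71.046620
iter 3: u=1.071114  f(a)=+1.700e-04  f'(a)=-9.172e-01  a ← 71.046620 − (+1.700e-04/-9.172e-01) = 71.046805
iter 4: u=1.071111  f(a)=+7.149e-10  f'(a)=-9.172e-01  a ← 71.046805 − (+7.149e-10/-9.172e-01) = 71.046805
iter 5: u=1.071111  f(a)=+2.842e-14  f'(a)=-9.172e-01  a ← 71.046805 − (+2.842e-14/-9.172e-01) = 71.046805
converged: |Δa| < 1e-12 after 5 iterations
sag = a·(cosh(S/(2a)) − 1) = 71.046805·(cosh(1.071111) − 1) = 44.803800
T_max/T_min = cosh(S/(2a)) = 1.630624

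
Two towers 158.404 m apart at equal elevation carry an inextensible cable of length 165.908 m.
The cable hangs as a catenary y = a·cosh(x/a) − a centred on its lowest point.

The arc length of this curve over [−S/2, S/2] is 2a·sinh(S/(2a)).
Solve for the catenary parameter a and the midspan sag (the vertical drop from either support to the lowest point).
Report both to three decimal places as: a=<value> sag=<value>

seed: a₀ = √(S³/(24(L−S))) = √(158.404³/(24·7.504)) = 148.558390
iter 1: u=0.533137  f(a)=+1.074e-01  f'(a)=-1.039e-01  a ← 148.558390 − (+1.074e-01/-1.039e-01) = 149.591535
iter 2: u=0.529455  f(a)=+1.130e-03  f'(a)=-1.017e-01  a ← 149.591535 − (+1.130e-03/-1.017e-01) = 149.602644
iter 3: u=0.529416  f(a)=+1.282e-07  f'(a)=-1.017e-01  a ← 149.602644 − (+1.282e-07/-1.017e-01) = 149.602646
iter 4: u=0.529416  f(a)=+0.000e+00  f'(a)=-1.017e-01  a ← 149.602646 − (+0.000e+00/-1.017e-01) = 149.602646
converged: |Δa| < 1e-12 after 4 iterations
sag = a·(cosh(S/(2a)) − 1) = 149.602646·(cosh(0.529416) − 1) = 21.459675
T_max/T_min = cosh(S/(2a)) = 1.143444

a=149.603 sag=21.460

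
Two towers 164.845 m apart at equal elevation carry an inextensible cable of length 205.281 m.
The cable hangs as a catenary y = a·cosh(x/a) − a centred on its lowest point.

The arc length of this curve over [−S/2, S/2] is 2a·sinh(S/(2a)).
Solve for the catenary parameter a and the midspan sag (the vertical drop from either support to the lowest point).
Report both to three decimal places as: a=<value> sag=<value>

a=70.310 sag=54.103

seed: a₀ = √(S³/(24(L−S))) = √(164.845³/(24·40.436)) = 67.939751
iter 1: u=1.213170  f(a)=+3.082e+00  f'(a)=-1.375e+00  a ← 67.939751 − (+3.082e+00/-1.375e+00) = 70.181257
iter 2: u=1.174423  f(a)=+1.591e-01  f'(a)=-1.236e+00  a ← 70.181257 − (+1.591e-01/-1.236e+00) = 70.309941
iter 3: u=1.172274  f(a)=+4.751e-04  f'(a)=-1.229e+00  a ← 70.309941 − (+4.751e-04/-1.229e+00) = 70.310328
iter 4: u=1.172267  f(a)=+4.263e-09  f'(a)=-1.229e+00  a ← 70.310328 − (+4.263e-09/-1.229e+00) = 70.310328
iter 5: u=1.172267  f(a)=+2.842e-14  f'(a)=-1.229e+00  a ← 70.310328 − (+2.842e-14/-1.229e+00) = 70.310328
converged: |Δa| < 1e-12 after 5 iterations
sag = a·(cosh(S/(2a)) − 1) = 70.310328·(cosh(1.172267) − 1) = 54.102752
T_max/T_min = cosh(S/(2a)) = 1.769485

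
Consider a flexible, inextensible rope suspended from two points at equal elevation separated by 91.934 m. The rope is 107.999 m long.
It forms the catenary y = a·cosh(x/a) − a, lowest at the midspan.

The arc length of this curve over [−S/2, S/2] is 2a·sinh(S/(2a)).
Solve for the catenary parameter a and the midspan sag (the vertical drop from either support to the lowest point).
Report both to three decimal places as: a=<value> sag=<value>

seed: a₀ = √(S³/(24(L−S))) = √(91.934³/(24·16.065)) = 44.891927
iter 1: u=1.023948  f(a)=+8.635e-01  f'(a)=-7.936e-01  a ← 44.891927 − (+8.635e-01/-7.936e-01) = 45.979993
iter 2: u=0.999717  f(a)=+3.239e-02  f'(a)=-7.351e-01  a ← 45.979993 − (+3.239e-02/-7.351e-01) = 46.024057
iter 3: u=0.998760  f(a)=+4.951e-05  f'(a)=-7.328e-01  a ← 46.024057 − (+4.951e-05/-7.328e-01) = 46.024124
iter 4: u=0.998759  f(a)=+1.161e-10  f'(a)=-7.328e-01  a ← 46.024124 − (+1.161e-10/-7.328e-01) = 46.024124
iter 5: u=0.998759  f(a)=+2.842e-14  f'(a)=-7.328e-01  a ← 46.024124 − (+2.842e-14/-7.328e-01) = 46.024124
converged: |Δa| < 1e-12 after 5 iterations
sag = a·(cosh(S/(2a)) − 1) = 46.024124·(cosh(0.998759) − 1) = 24.927733
T_max/T_min = cosh(S/(2a)) = 1.541623

a=46.024 sag=24.928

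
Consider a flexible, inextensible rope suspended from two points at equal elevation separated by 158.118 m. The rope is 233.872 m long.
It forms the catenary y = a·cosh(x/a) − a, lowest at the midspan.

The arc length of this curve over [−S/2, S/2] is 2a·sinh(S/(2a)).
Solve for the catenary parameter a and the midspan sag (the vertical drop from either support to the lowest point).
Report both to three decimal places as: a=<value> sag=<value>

seed: a₀ = √(S³/(24(L−S))) = √(158.118³/(24·75.754)) = 46.629801
iter 1: u=1.695461  f(a)=+1.166e+01  f'(a)=-4.284e+00  a ← 46.629801 − (+1.166e+01/-4.284e+00) = 49.352239
iter 2: u=1.601933  f(a)=+1.100e+00  f'(a)=-3.511e+00  a ← 49.352239 − (+1.100e+00/-3.511e+00) = 49.665357
iter 3: u=1.591834  f(a)=+1.202e-02  f'(a)=-3.435e+00  a ← 49.665357 − (+1.202e-02/-3.435e+00) = 49.668855
iter 4: u=1.591722  f(a)=+1.470e-06  f'(a)=-3.434e+00  a ← 49.668855 − (+1.470e-06/-3.434e+00) = 49.668855
iter 5: u=1.591722  f(a)=+0.000e+00  f'(a)=-3.434e+00  a ← 49.668855 − (+0.000e+00/-3.434e+00) = 49.668855
converged: |Δa| < 1e-12 after 5 iterations
sag = a·(cosh(S/(2a)) − 1) = 49.668855·(cosh(1.591722) − 1) = 77.378472
T_max/T_min = cosh(S/(2a)) = 2.557887

a=49.669 sag=77.378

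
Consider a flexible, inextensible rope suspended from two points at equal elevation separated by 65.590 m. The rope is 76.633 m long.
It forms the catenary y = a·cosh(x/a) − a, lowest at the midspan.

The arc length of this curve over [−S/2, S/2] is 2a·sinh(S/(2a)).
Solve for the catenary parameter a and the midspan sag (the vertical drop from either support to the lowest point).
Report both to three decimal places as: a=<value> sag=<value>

a=33.423 sag=17.422

seed: a₀ = √(S³/(24(L−S))) = √(65.590³/(24·11.043)) = 32.629265
iter 1: u=1.005079  f(a)=+5.714e-01  f'(a)=-7.478e-01  a ← 32.629265 − (+5.714e-01/-7.478e-01) = 33.393378
iter 2: u=0.982081  f(a)=+2.069e-02  f'(a)=-6.945e-01  a ← 33.393378 − (+2.069e-02/-6.945e-01) = 33.423164
iter 3: u=0.981206  f(a)=+2.937e-05  f'(a)=-6.925e-01  a ← 33.423164 − (+2.937e-05/-6.925e-01) = 33.423207
iter 4: u=0.981204  f(a)=+5.942e-11  f'(a)=-6.925e-01  a ← 33.423207 − (+5.942e-11/-6.925e-01) = 33.423207
iter 5: u=0.981204  f(a)=-1.421e-14  f'(a)=-6.925e-01  a ← 33.423207 − (-1.421e-14/-6.925e-01) = 33.423207
converged: |Δa| < 1e-12 after 5 iterations
sag = a·(cosh(S/(2a)) − 1) = 33.423207·(cosh(0.981204) − 1) = 17.422294
T_max/T_min = cosh(S/(2a)) = 1.521263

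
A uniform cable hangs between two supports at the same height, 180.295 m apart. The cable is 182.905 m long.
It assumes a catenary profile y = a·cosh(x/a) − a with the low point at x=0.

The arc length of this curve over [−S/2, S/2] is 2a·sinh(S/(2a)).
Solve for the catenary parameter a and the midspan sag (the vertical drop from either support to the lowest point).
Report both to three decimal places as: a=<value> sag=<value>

seed: a₀ = √(S³/(24(L−S))) = √(180.295³/(24·2.610)) = 305.878992
iter 1: u=0.294716  f(a)=+1.136e-02  f'(a)=-1.721e-02  a ← 305.878992 − (+1.136e-02/-1.721e-02) = 306.538816
iter 2: u=0.294082  f(a)=+3.686e-05  f'(a)=-1.710e-02  a ← 306.538816 − (+3.686e-05/-1.710e-02) = 306.540971
iter 3: u=0.294080  f(a)=+3.909e-10  f'(a)=-1.710e-02  a ← 306.540971 − (+3.909e-10/-1.710e-02) = 306.540971
iter 4: u=0.294080  f(a)=+0.000e+00  f'(a)=-1.710e-02  a ← 306.540971 − (+0.000e+00/-1.710e-02) = 306.540971
converged: |Δa| < 1e-12 after 4 iterations
sag = a·(cosh(S/(2a)) − 1) = 306.540971·(cosh(0.294080) − 1) = 13.351084
T_max/T_min = cosh(S/(2a)) = 1.043554

a=306.541 sag=13.351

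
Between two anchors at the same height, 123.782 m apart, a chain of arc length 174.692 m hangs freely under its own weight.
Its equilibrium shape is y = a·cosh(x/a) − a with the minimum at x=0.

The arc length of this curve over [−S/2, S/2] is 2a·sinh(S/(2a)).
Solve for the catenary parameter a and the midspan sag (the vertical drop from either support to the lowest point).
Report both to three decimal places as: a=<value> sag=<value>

a=41.630 sag=55.129

seed: a₀ = √(S³/(24(L−S))) = √(123.782³/(24·50.910)) = 39.398444
iter 1: u=1.570900  f(a)=+6.664e+00  f'(a)=-3.281e+00  a ← 39.398444 − (+6.664e+00/-3.281e+00) = 41.429435
iter 2: u=1.493890  f(a)=+5.499e-01  f'(a)=-2.760e+00  a ← 41.429435 − (+5.499e-01/-2.760e+00) = 41.628699
iter 3: u=1.486739  f(a)=+4.490e-03  f'(a)=-2.715e+00  a ← 41.628699 − (+4.490e-03/-2.715e+00) = 41.630353
iter 4: u=1.486680  f(a)=+3.047e-07  f'(a)=-2.715e+00  a ← 41.630353 − (+3.047e-07/-2.715e+00) = 41.630353
iter 5: u=1.486680  f(a)=+0.000e+00  f'(a)=-2.715e+00  a ← 41.630353 − (+0.000e+00/-2.715e+00) = 41.630353
converged: |Δa| < 1e-12 after 5 iterations
sag = a·(cosh(S/(2a)) − 1) = 41.630353·(cosh(1.486680) − 1) = 55.129194
T_max/T_min = cosh(S/(2a)) = 2.324255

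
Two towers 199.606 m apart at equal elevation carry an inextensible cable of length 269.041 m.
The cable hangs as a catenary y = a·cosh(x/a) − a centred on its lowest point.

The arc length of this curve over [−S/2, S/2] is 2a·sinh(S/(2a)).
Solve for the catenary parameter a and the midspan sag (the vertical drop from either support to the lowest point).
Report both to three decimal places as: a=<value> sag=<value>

seed: a₀ = √(S³/(24(L−S))) = √(199.606³/(24·69.435)) = 69.082103
iter 1: u=1.444701  f(a)=+7.617e+00  f'(a)=-2.462e+00  a ← 69.082103 − (+7.617e+00/-2.462e+00) = 72.175491
iter 2: u=1.382782  f(a)=+5.415e-01  f'(a)=-2.124e+00  a ← 72.175491 − (+5.415e-01/-2.124e+00) = 72.430481
iter 3: u=1.377914  f(a)=+3.200e-03  f'(a)=-2.099e+00  a ← 72.430481 − (+3.200e-03/-2.099e+00) = 72.432006
iter 4: u=1.377885  f(a)=+1.132e-07  f'(a)=-2.098e+00  a ← 72.432006 − (+1.132e-07/-2.098e+00) = 72.432006
iter 5: u=1.377885  f(a)=+0.000e+00  f'(a)=-2.098e+00  a ← 72.432006 − (+0.000e+00/-2.098e+00) = 72.432006
converged: |Δa| < 1e-12 after 5 iterations
sag = a·(cosh(S/(2a)) − 1) = 72.432006·(cosh(1.377885) − 1) = 80.349408
T_max/T_min = cosh(S/(2a)) = 2.109308

a=72.432 sag=80.349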